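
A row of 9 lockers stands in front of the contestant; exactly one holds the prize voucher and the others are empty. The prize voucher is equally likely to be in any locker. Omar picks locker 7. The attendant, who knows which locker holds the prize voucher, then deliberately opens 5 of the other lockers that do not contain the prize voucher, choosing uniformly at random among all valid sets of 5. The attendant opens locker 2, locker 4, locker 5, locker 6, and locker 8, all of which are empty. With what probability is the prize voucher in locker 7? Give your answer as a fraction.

1/9

Apply Bayes' rule, conditioning on where the prize voucher actually is.
If it is in any of lockers 1, 3, and 9 (prior 1/9 each): the attendant has 21 equally likely choices, so probability 1/21; weight (1/9)·(1/21) = 1/189 each.
If it is in any of lockers 2, 4, 5, 6, and 8 (prior 1/9 each): that locker was opened and seen not to hold the prize — ruled out; weight (1/9)·0 = 0 each.
If it is in locker 7 (prior 1/9): the attendant has 56 equally likely choices, so probability 1/56; weight (1/9)·(1/56) = 1/504.
The weights sum to 1/56.
So P(the prize voucher in locker 7 | the attendant opened locker 2, locker 4, locker 5, locker 6, and locker 8) = (1/504) / (1/56) = 1/9.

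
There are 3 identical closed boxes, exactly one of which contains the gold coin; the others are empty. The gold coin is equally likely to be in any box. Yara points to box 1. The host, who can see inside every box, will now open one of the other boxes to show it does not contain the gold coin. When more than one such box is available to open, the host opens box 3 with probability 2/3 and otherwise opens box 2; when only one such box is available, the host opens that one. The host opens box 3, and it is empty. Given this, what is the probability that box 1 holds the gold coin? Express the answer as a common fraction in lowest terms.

Consider each possible location of the gold coin in turn.
If it is in box 1 (prior 1/3): box 3 is available, opened with probability 2/3; weight (1/3)·(2/3) = 2/9.
If it is in box 2 (prior 1/3): only box 3 is available, probability 1; weight (1/3)·1 = 1/3.
If it is in box 3 (prior 1/3): the host opened box 3, so this case is ruled out; weight (1/3)·0 = 0.
The weights sum to 5/9.
So P(the gold coin in box 1 | the host opened box 3) = (2/9) / (5/9) = 2/5.

2/5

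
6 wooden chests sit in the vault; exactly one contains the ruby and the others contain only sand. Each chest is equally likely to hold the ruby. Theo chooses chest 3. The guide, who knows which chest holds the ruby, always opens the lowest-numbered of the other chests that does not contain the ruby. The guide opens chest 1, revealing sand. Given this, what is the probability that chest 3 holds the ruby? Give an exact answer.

1/5

Condition on the true location of the ruby.
If it is in chest 1 (prior 1/6): the guide opened chest 1, so this case is ruled out; weight (1/6)·0 = 0.
If it is in any of chests 2, 3, 4, 5, and 6 (prior 1/6 each): chest 1 is the lowest-numbered option available, probability 1; weight (1/6)·1 = 1/6 each.
The weights sum to 5/6.
So P(the ruby in chest 3 | the guide opened chest 1) = (1/6) / (5/6) = 1/5.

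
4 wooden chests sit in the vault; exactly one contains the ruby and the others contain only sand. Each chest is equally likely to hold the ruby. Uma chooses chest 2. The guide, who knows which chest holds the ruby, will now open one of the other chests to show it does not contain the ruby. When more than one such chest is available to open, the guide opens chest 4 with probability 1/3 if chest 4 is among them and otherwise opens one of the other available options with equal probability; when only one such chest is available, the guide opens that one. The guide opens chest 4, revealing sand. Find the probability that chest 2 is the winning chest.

Consider each possible location of the ruby in turn.
If it is in any of chests 1, 2, and 3 (prior 1/4 each): chest 4 is available, opened with probability 1/3; weight (1/4)·(1/3) = 1/12 each.
If it is in chest 4 (prior 1/4): the guide opened chest 4, so this case is ruled out; weight (1/4)·0 = 0.
The weights sum to 1/4.
So P(the ruby in chest 2 | the guide opened chest 4) = (1/12) / (1/4) = 1/3.

1/3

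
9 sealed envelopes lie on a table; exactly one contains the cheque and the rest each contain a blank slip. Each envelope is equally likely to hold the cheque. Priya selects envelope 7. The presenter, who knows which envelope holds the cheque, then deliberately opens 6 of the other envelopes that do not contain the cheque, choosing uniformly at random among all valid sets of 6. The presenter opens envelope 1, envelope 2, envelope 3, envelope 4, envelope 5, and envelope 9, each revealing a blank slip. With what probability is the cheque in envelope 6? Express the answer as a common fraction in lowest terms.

Condition on the true location of the cheque.
If it is in any of envelopes 1, 2, 3, 4, 5, and 9 (prior 1/9 each): that envelope was opened and seen not to hold the prize — ruled out; weight (1/9)·0 = 0 each.
If it is in either of envelopes 6 and 8 (prior 1/9 each): the presenter has 7 equally likely choices, so probability 1/7; weight (1/9)·(1/7) = 1/63 each.
If it is in envelope 7 (prior 1/9): the presenter has 28 equally likely choices, so probability 1/28; weight (1/9)·(1/28) = 1/252.
The weights sum to 1/28.
So P(the cheque in envelope 6 | the presenter opened envelope 1, envelope 2, envelope 3, envelope 4, envelope 5, and envelope 9) = (1/63) / (1/28) = 4/9.

4/9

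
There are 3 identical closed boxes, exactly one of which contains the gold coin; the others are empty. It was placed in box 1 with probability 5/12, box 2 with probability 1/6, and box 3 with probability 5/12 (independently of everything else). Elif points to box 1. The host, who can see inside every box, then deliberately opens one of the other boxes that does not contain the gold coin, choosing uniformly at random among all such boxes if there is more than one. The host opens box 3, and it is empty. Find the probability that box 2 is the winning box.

4/9

Consider each possible location of the gold coin in turn.
If it is in box 1 (prior 5/12): the host has 2 equally likely choices, so probability 1/2; weight (5/12)·(1/2) = 5/24.
If it is in box 2 (prior 1/6): the host has no choice, probability 1; weight (1/6)·1 = 1/6.
If it is in box 3 (prior 5/12): the host opened box 3, so this case is ruled out; weight (5/12)·0 = 0.
The weights sum to 3/8.
So P(the gold coin in box 2 | the host opened box 3) = (1/6) / (3/8) = 4/9.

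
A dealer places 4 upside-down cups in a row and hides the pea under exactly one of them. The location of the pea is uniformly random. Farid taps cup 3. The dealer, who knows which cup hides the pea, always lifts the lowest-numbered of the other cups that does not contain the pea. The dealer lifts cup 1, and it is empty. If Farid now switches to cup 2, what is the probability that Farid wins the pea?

1/3

Consider each possible location of the pea in turn.
If it is under cup 1 (prior 1/4): the dealer opened cup 1, so this case is ruled out; weight (1/4)·0 = 0.
If it is under any of cups 2, 3, and 4 (prior 1/4 each): cup 1 is the lowest-numbered option available, probability 1; weight (1/4)·1 = 1/4 each.
The weights sum to 3/4.
So P(the pea under cup 2 | the dealer opened cup 1) = (1/4) / (3/4) = 1/3.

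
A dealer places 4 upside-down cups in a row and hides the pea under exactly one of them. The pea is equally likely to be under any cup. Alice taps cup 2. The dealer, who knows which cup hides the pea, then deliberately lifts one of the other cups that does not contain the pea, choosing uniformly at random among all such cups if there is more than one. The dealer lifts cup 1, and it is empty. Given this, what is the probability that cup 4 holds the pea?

3/8

Apply Bayes' rule, conditioning on where the pea actually is.
If it is under cup 1 (prior 1/4): the dealer opened cup 1, so this case is ruled out; weight (1/4)·0 = 0.
If it is under cup 2 (prior 1/4): the dealer has 3 equally likely choices, so probability 1/3; weight (1/4)·(1/3) = 1/12.
If it is under either of cups 3 and 4 (prior 1/4 each): the dealer has 2 equally likely choices, so probability 1/2; weight (1/4)·(1/2) = 1/8 each.
The weights sum to 1/3.
So P(the pea under cup 4 | the dealer opened cup 1) = (1/8) / (1/3) = 3/8.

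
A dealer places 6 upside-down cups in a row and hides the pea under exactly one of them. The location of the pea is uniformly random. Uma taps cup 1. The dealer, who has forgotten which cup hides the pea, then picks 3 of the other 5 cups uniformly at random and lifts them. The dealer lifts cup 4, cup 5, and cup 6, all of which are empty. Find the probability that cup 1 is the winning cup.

1/3

Because the dealer chose which cups to lift without knowing where the pea is, the choice is independent of the prize location. Learning that none of the 3 opened cups holds the pea simply rules out those 3 locations and leaves the remaining 3 cups still equally likely by symmetry.
So P(the pea under cup 1) = 1/3.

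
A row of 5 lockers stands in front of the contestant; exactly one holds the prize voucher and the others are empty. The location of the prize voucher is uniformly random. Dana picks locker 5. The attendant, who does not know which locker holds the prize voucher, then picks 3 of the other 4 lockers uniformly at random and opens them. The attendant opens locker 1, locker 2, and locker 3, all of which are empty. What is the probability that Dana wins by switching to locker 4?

Condition on the true location of the prize voucher.
If it is in any of lockers 1, 2, and 3 (prior 1/5 each): that locker was opened and seen not to hold the prize — ruled out; weight (1/5)·0 = 0 each.
If it is in either of lockers 4 and 5 (prior 1/5 each): the attendant picks exactly this set with probability 1/4 regardless, and none is the prize; weight (1/5)·(1/4) = 1/20 each.
The weights sum to 1/10.
So P(the prize voucher in locker 4 | the attendant opened locker 1, locker 2, and locker 3) = (1/20) / (1/10) = 1/2.

1/2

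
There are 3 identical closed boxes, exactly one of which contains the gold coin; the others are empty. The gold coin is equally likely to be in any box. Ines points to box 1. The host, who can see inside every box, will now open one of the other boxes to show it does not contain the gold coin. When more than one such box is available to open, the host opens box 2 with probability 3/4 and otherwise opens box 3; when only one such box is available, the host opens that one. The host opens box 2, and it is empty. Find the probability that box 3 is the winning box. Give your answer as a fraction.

4/7

Apply Bayes' rule, conditioning on where the gold coin actually is.
If it is in box 1 (prior 1/3): box 2 is available, opened with probability 3/4; weight (1/3)·(3/4) = 1/4.
If it is in box 2 (prior 1/3): the host opened box 2, so this case is ruled out; weight (1/3)·0 = 0.
If it is in box 3 (prior 1/3): only box 2 is available, probability 1; weight (1/3)·1 = 1/3.
The weights sum to 7/12.
So P(the gold coin in box 3 | the host opened box 2) = (1/3) / (7/12) = 4/7.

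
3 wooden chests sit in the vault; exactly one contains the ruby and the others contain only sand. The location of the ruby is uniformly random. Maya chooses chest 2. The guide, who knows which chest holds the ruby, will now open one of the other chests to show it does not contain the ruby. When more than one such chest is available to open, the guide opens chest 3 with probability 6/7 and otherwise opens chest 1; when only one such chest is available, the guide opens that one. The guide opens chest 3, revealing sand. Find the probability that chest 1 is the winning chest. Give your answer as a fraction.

7/13

Consider each possible location of the ruby in turn.
If it is in chest 1 (prior 1/3): only chest 3 is available, probability 1; weight (1/3)·1 = 1/3.
If it is in chest 2 (prior 1/3): chest 3 is available, opened with probability 6/7; weight (1/3)·(6/7) = 2/7.
If it is in chest 3 (prior 1/3): the guide opened chest 3, so this case is ruled out; weight (1/3)·0 = 0.
The weights sum to 13/21.
So P(the ruby in chest 1 | the guide opened chest 3) = (1/3) / (13/21) = 7/13.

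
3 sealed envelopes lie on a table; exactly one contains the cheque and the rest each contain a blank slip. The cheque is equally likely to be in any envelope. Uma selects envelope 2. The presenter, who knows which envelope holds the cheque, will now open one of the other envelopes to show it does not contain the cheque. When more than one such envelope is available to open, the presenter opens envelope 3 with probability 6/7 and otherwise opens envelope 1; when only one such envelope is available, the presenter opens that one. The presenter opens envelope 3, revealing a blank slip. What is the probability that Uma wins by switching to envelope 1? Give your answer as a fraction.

7/13

Apply Bayes' rule, conditioning on where the cheque actually is.
If it is in envelope 1 (prior 1/3): only envelope 3 is available, probability 1; weight (1/3)·1 = 1/3.
If it is in envelope 2 (prior 1/3): envelope 3 is available, opened with probability 6/7; weight (1/3)·(6/7) = 2/7.
If it is in envelope 3 (prior 1/3): the presenter opened envelope 3, so this case is ruled out; weight (1/3)·0 = 0.
The weights sum to 13/21.
So P(the cheque in envelope 1 | the presenter opened envelope 3) = (1/3) / (13/21) = 7/13.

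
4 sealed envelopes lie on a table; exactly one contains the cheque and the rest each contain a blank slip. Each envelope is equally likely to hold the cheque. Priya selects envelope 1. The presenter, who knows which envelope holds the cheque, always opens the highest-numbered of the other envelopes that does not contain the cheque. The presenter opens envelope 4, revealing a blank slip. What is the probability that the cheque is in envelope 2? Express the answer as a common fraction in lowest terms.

1/3

Condition on the true location of the cheque.
If it is in any of envelopes 1, 2, and 3 (prior 1/4 each): envelope 4 is the highest-numbered option available, probability 1; weight (1/4)·1 = 1/4 each.
If it is in envelope 4 (prior 1/4): the presenter opened envelope 4, so this case is ruled out; weight (1/4)·0 = 0.
The weights sum to 3/4.
So P(the cheque in envelope 2 | the presenter opened envelope 4) = (1/4) / (3/4) = 1/3.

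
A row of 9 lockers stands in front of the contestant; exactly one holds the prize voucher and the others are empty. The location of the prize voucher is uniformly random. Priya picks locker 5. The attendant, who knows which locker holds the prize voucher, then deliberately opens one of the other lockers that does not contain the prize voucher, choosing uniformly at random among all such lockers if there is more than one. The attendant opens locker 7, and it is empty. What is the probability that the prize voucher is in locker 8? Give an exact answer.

8/63

Apply Bayes' rule, conditioning on where the prize voucher actually is.
If it is in any of lockers 1, 2, 3, 4, 6, 8, and 9 (prior 1/9 each): the attendant has 7 equally likely choices, so probability 1/7; weight (1/9)·(1/7) = 1/63 each.
If it is in locker 5 (prior 1/9): the attendant has 8 equally likely choices, so probability 1/8; weight (1/9)·(1/8) = 1/72.
If it is in locker 7 (prior 1/9): the attendant opened locker 7, so this case is ruled out; weight (1/9)·0 = 0.
The weights sum to 1/8.
So P(the prize voucher in locker 8 | the attendant opened locker 7) = (1/63) / (1/8) = 8/63.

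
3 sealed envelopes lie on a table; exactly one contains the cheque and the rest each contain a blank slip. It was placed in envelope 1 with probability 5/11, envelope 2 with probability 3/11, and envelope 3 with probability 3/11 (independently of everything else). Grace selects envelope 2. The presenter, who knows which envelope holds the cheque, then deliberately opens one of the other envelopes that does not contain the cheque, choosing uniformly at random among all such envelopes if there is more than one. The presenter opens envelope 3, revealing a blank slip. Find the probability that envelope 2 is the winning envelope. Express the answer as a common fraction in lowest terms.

Consider each possible location of the cheque in turn.
If it is in envelope 1 (prior 5/11): the presenter has no choice, probability 1; weight (5/11)·1 = 5/11.
If it is in envelope 2 (prior 3/11): the presenter has 2 equally likely choices, so probability 1/2; weight (3/11)·(1/2) = 3/22.
If it is in envelope 3 (prior 3/11): the presenter opened envelope 3, so this case is ruled out; weight (3/11)·0 = 0.
The weights sum to 13/22.
So P(the cheque in envelope 2 | the presenter opened envelope 3) = (3/22) / (13/22) = 3/13.

3/13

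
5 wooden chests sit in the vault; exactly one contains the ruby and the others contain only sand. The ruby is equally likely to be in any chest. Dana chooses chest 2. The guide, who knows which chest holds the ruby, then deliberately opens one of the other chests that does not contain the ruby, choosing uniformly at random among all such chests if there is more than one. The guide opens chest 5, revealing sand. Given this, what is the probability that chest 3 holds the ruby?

4/15

Condition on the true location of the ruby.
If it is in any of chests 1, 3, and 4 (prior 1/5 each): the guide has 3 equally likely choices, so probability 1/3; weight (1/5)·(1/3) = 1/15 each.
If it is in chest 2 (prior 1/5): the guide has 4 equally likely choices, so probability 1/4; weight (1/5)·(1/4) = 1/20.
If it is in chest 5 (prior 1/5): the guide opened chest 5, so this case is ruled out; weight (1/5)·0 = 0.
The weights sum to 1/4.
So P(the ruby in chest 3 | the guide opened chest 5) = (1/15) / (1/4) = 4/15.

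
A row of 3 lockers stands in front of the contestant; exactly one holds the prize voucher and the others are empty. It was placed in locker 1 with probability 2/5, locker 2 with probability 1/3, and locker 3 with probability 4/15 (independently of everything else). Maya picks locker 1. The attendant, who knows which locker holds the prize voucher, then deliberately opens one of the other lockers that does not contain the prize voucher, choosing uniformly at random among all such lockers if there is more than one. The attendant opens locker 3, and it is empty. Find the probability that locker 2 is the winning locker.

5/8

Consider each possible location of the prize voucher in turn.
If it is in locker 1 (prior 2/5): the attendant has 2 equally likely choices, so probability 1/2; weight (2/5)·(1/2) = 1/5.
If it is in locker 2 (prior 1/3): the attendant has no choice, probability 1; weight (1/3)·1 = 1/3.
If it is in locker 3 (prior 4/15): the attendant opened locker 3, so this case is ruled out; weight (4/15)·0 = 0.
The weights sum to 8/15.
So P(the prize voucher in locker 2 | the attendant opened locker 3) = (1/3) / (8/15) = 5/8.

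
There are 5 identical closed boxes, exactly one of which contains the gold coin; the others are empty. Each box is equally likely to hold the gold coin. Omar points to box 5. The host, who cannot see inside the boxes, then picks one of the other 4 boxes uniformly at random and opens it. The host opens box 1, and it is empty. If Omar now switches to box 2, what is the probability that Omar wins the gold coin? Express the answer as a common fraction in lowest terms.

Because the host chose which box to open without knowing where the gold coin is, the choice is independent of the prize location. Learning that box 1 does not hold the gold coin simply rules out that one location and leaves the remaining 4 boxes still equally likely by symmetry.
So P(the gold coin in box 2) = 1/4.

1/4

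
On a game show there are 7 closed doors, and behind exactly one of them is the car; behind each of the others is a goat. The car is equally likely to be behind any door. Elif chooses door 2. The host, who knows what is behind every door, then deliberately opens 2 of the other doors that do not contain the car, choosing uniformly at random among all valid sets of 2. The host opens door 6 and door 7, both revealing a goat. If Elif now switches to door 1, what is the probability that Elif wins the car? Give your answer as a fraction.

3/14

Condition on the true location of the car.
If it is behind any of doors 1, 3, 4, and 5 (prior 1/7 each): the host has 10 equally likely choices, so probability 1/10; weight (1/7)·(1/10) = 1/70 each.
If it is behind door 2 (prior 1/7): the host has 15 equally likely choices, so probability 1/15; weight (1/7)·(1/15) = 1/105.
If it is behind either of doors 6 and 7 (prior 1/7 each): that door was opened and seen not to hold the prize — ruled out; weight (1/7)·0 = 0 each.
The weights sum to 1/15.
So P(the car behind door 1 | the host opened door 6 and door 7) = (1/70) / (1/15) = 3/14.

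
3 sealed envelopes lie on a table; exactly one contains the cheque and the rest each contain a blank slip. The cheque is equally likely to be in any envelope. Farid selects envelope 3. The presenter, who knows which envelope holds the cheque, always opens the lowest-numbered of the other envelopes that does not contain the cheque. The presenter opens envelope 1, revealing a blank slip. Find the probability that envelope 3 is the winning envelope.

Consider each possible location of the cheque in turn.
If it is in envelope 1 (prior 1/3): the presenter opened envelope 1, so this case is ruled out; weight (1/3)·0 = 0.
If it is in either of envelopes 2 and 3 (prior 1/3 each): envelope 1 is the lowest-numbered option available, probability 1; weight (1/3)·1 = 1/3 each.
The weights sum to 2/3.
So P(the cheque in envelope 3 | the presenter opened envelope 1) = (1/3) / (2/3) = 1/2.

1/2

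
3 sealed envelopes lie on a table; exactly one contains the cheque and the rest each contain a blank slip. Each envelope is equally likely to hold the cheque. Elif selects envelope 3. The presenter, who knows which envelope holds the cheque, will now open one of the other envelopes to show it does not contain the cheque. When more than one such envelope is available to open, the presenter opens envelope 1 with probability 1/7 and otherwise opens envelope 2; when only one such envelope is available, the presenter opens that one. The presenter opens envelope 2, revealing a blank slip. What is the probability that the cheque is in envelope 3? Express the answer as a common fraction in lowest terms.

Condition on the true location of the cheque.
If it is in envelope 1 (prior 1/3): only envelope 2 is available, probability 1; weight (1/3)·1 = 1/3.
If it is in envelope 2 (prior 1/3): the presenter opened envelope 2, so this case is ruled out; weight (1/3)·0 = 0.
If it is in envelope 3 (prior 1/3): envelope 1 is available but not opened, probability 6/7; weight (1/3)·(6/7) = 2/7.
The weights sum to 13/21.
So P(the cheque in envelope 3 | the presenter opened envelope 2) = (2/7) / (13/21) = 6/13.

6/13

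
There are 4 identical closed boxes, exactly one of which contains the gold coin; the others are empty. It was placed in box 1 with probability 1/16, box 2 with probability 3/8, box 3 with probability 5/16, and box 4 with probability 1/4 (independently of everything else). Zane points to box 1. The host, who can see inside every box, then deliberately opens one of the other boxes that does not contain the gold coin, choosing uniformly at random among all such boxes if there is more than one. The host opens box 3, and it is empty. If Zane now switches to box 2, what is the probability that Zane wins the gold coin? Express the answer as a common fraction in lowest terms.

9/16

Consider each possible location of the gold coin in turn.
If it is in box 1 (prior 1/16): the host has 3 equally likely choices, so probability 1/3; weight (1/16)·(1/3) = 1/48.
If it is in box 2 (prior 3/8): the host has 2 equally likely choices, so probability 1/2; weight (3/8)·(1/2) = 3/16.
If it is in box 3 (prior 5/16): the host opened box 3, so this case is ruled out; weight (5/16)·0 = 0.
If it is in box 4 (prior 1/4): the host has 2 equally likely choices, so probability 1/2; weight (1/4)·(1/2) = 1/8.
The weights sum to 1/3.
So P(the gold coin in box 2 | the host opened box 3) = (3/16) / (1/3) = 9/16.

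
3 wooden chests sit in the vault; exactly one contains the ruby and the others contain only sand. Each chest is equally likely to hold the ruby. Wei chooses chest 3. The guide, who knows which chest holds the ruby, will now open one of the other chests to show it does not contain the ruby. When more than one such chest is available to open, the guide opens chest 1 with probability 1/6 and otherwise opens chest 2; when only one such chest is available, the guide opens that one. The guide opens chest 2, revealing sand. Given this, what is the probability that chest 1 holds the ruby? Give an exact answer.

Consider each possible location of the ruby in turn.
If it is in chest 1 (prior 1/3): only chest 2 is available, probability 1; weight (1/3)·1 = 1/3.
If it is in chest 2 (prior 1/3): the guide opened chest 2, so this case is ruled out; weight (1/3)·0 = 0.
If it is in chest 3 (prior 1/3): chest 1 is available but not opened, probability 5/6; weight (1/3)·(5/6) = 5/18.
The weights sum to 11/18.
So P(the ruby in chest 1 | the guide opened chest 2) = (1/3) / (11/18) = 6/11.

6/11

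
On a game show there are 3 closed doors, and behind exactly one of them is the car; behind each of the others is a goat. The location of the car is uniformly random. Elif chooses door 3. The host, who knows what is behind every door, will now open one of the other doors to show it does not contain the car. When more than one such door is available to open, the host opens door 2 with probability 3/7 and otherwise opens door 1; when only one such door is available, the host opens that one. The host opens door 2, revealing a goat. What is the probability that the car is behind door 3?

3/10

Consider each possible location of the car in turn.
If it is behind door 1 (prior 1/3): only door 2 is available, probability 1; weight (1/3)·1 = 1/3.
If it is behind door 2 (prior 1/3): the host opened door 2, so this case is ruled out; weight (1/3)·0 = 0.
If it is behind door 3 (prior 1/3): door 2 is available, opened with probability 3/7; weight (1/3)·(3/7) = 1/7.
The weights sum to 10/21.
So P(the car behind door 3 | the host opened door 2) = (1/7) / (10/21) = 3/10.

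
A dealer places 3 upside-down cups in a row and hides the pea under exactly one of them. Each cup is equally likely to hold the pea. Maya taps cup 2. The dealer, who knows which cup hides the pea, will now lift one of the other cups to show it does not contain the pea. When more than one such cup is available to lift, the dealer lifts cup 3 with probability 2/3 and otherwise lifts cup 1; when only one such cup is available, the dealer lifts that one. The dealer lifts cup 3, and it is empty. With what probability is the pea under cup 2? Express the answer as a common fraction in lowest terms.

2/5

Condition on the true location of the pea.
If it is under cup 1 (prior 1/3): only cup 3 is available, probability 1; weight (1/3)·1 = 1/3.
If it is under cup 2 (prior 1/3): cup 3 is available, opened with probability 2/3; weight (1/3)·(2/3) = 2/9.
If it is under cup 3 (prior 1/3): the dealer opened cup 3, so this case is ruled out; weight (1/3)·0 = 0.
The weights sum to 5/9.
So P(the pea under cup 2 | the dealer opened cup 3) = (2/9) / (5/9) = 2/5.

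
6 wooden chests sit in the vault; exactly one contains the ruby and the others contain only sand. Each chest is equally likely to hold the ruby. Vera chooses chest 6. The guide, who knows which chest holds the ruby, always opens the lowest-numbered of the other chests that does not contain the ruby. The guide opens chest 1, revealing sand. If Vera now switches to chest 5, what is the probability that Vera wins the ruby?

Consider each possible location of the ruby in turn.
If it is in chest 1 (prior 1/6): the guide opened chest 1, so this case is ruled out; weight (1/6)·0 = 0.
If it is in any of chests 2, 3, 4, 5, and 6 (prior 1/6 each): chest 1 is the lowest-numbered option available, probability 1; weight (1/6)·1 = 1/6 each.
The weights sum to 5/6.
So P(the ruby in chest 5 | the guide opened chest 1) = (1/6) / (5/6) = 1/5.

1/5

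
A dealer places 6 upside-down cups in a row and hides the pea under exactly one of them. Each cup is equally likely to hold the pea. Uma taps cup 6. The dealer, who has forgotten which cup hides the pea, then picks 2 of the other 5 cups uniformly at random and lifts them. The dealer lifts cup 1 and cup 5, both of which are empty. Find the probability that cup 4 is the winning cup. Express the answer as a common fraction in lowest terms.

1/4

Consider each possible location of the pea in turn.
If it is under either of cups 1 and 5 (prior 1/6 each): that cup was opened and seen not to hold the prize — ruled out; weight (1/6)·0 = 0 each.
If it is under any of cups 2, 3, 4, and 6 (prior 1/6 each): the dealer picks exactly this set with probability 1/10 regardless, and none is the prize; weight (1/6)·(1/10) = 1/60 each.
The weights sum to 1/15.
So P(the pea under cup 4 | the dealer opened cup 1 and cup 5) = (1/60) / (1/15) = 1/4.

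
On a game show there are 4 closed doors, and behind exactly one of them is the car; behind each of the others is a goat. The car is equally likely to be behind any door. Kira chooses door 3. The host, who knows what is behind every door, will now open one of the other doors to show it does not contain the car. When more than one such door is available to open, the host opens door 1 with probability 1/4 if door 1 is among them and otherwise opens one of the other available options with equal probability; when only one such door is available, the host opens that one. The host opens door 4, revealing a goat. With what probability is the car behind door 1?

Apply Bayes' rule, conditioning on where the car actually is.
If it is behind door 1 (prior 1/4): door 1 holds the prize so is unavailable; the host chooses uniformly among the 2 others, probability 1/2; weight (1/4)·(1/2) = 1/8.
If it is behind door 2 (prior 1/4): door 1 is available but not opened, probability 3/4; weight (1/4)·(3/4) = 3/16.
If it is behind door 3 (prior 1/4): door 1 is available but not opened; door 4 gets probability (1 − 1/4)/2 = 3/8; weight (1/4)·(3/8) = 3/32.
If it is behind door 4 (prior 1/4): the host opened door 4, so this case is ruled out; weight (1/4)·0 = 0.
The weights sum to 13/32.
So P(the car behind door 1 | the host opened door 4) = (1/8) / (13/32) = 4/13.

4/13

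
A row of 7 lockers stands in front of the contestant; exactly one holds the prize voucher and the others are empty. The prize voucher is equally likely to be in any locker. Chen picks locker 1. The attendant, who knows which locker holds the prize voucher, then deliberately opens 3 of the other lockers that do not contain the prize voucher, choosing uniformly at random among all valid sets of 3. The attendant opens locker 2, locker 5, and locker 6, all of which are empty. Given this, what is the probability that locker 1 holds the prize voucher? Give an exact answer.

Apply Bayes' rule, conditioning on where the prize voucher actually is.
If it is in locker 1 (prior 1/7): the attendant has 20 equally likely choices, so probability 1/20; weight (1/7)·(1/20) = 1/140.
If it is in any of lockers 2, 5, and 6 (prior 1/7 each): that locker was opened and seen not to hold the prize — ruled out; weight (1/7)·0 = 0 each.
If it is in any of lockers 3, 4, and 7 (prior 1/7 each): the attendant has 10 equally likely choices, so probability 1/10; weight (1/7)·(1/10) = 1/70 each.
The weights sum to 1/20.
So P(the prize voucher in locker 1 | the attendant opened locker 2, locker 5, and locker 6) = (1/140) / (1/20) = 1/7.

1/7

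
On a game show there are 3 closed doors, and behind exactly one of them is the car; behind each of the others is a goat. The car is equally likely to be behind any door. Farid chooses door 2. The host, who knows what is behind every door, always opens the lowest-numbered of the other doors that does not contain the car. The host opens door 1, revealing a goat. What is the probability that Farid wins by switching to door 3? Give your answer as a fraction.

1/2

Consider each possible location of the car in turn.
If it is behind door 1 (prior 1/3): the host opened door 1, so this case is ruled out; weight (1/3)·0 = 0.
If it is behind either of doors 2 and 3 (prior 1/3 each): door 1 is the lowest-numbered option available, probability 1; weight (1/3)·1 = 1/3 each.
The weights sum to 2/3.
So P(the car behind door 3 | the host opened door 1) = (1/3) / (2/3) = 1/2.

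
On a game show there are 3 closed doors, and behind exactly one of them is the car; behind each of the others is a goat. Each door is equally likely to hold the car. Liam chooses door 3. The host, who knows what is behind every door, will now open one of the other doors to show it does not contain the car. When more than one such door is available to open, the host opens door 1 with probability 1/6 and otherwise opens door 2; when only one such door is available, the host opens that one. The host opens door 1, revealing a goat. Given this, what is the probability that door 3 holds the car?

Condition on the true location of the car.
If it is behind door 1 (prior 1/3): the host opened door 1, so this case is ruled out; weight (1/3)·0 = 0.
If it is behind door 2 (prior 1/3): only door 1 is available, probability 1; weight (1/3)·1 = 1/3.
If it is behind door 3 (prior 1/3): door 1 is available, opened with probability 1/6; weight (1/3)·(1/6) = 1/18.
The weights sum to 7/18.
So P(the car behind door 3 | the host opened door 1) = (1/18) / (7/18) = 1/7.

1/7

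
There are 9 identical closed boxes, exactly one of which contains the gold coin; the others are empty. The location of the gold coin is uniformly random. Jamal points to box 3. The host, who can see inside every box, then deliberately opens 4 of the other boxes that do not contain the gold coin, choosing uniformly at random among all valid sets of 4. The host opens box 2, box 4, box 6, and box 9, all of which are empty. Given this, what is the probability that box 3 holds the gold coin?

1/9

Condition on the true location of the gold coin.
If it is in any of boxes 1, 5, 7, and 8 (prior 1/9 each): the host has 35 equally likely choices, so probability 1/35; weight (1/9)·(1/35) = 1/315 each.
If it is in any of boxes 2, 4, 6, and 9 (prior 1/9 each): that box was opened and seen not to hold the prize — ruled out; weight (1/9)·0 = 0 each.
If it is in box 3 (prior 1/9): the host has 70 equally likely choices, so probability 1/70; weight (1/9)·(1/70) = 1/630.
The weights sum to 1/70.
So P(the gold coin in box 3 | the host opened box 2, box 4, box 6, and box 9) = (1/630) / (1/70) = 1/9.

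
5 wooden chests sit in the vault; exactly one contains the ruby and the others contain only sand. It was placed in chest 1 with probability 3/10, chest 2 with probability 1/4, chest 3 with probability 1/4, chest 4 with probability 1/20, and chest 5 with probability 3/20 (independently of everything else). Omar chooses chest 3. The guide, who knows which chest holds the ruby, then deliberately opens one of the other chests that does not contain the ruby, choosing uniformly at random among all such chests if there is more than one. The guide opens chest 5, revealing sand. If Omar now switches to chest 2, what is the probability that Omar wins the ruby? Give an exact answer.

20/63

Condition on the true location of the ruby.
If it is in chest 1 (prior 3/10): the guide has 3 equally likely choices, so probability 1/3; weight (3/10)·(1/3) = 1/10.
If it is in chest 2 (prior 1/4): the guide has 3 equally likely choices, so probability 1/3; weight (1/4)·(1/3) = 1/12.
If it is in chest 3 (prior 1/4): the guide has 4 equally likely choices, so probability 1/4; weight (1/4)·(1/4) = 1/16.
If it is in chest 4 (prior 1/20): the guide has 3 equally likely choices, so probability 1/3; weight (1/20)·(1/3) = 1/60.
If it is in chest 5 (prior 3/20): the guide opened chest 5, so this case is ruled out; weight (3/20)·0 = 0.
The weights sum to 21/80.
So P(the ruby in chest 2 | the guide opened chest 5) = (1/12) / (21/80) = 20/63.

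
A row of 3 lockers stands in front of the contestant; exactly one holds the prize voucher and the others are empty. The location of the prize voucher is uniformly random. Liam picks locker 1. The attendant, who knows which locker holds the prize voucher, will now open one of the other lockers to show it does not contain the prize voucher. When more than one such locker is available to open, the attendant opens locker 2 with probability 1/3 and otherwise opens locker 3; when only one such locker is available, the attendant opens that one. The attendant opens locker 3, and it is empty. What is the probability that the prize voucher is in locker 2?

3/5

Apply Bayes' rule, conditioning on where the prize voucher actually is.
If it is in locker 1 (prior 1/3): locker 2 is available but not opened, probability 2/3; weight (1/3)·(2/3) = 2/9.
If it is in locker 2 (prior 1/3): only locker 3 is available, probability 1; weight (1/3)·1 = 1/3.
If it is in locker 3 (prior 1/3): the attendant opened locker 3, so this case is ruled out; weight (1/3)·0 = 0.
The weights sum to 5/9.
So P(the prize voucher in locker 2 | the attendant opened locker 3) = (1/3) / (5/9) = 3/5.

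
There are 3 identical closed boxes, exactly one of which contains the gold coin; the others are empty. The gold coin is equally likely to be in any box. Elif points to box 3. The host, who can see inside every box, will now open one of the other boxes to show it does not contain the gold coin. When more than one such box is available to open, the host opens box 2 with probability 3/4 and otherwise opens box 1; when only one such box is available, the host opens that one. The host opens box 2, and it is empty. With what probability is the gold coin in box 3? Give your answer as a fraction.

3/7

Apply Bayes' rule, conditioning on where the gold coin actually is.
If it is in box 1 (prior 1/3): only box 2 is available, probability 1; weight (1/3)·1 = 1/3.
If it is in box 2 (prior 1/3): the host opened box 2, so this case is ruled out; weight (1/3)·0 = 0.
If it is in box 3 (prior 1/3): box 2 is available, opened with probability 3/4; weight (1/3)·(3/4) = 1/4.
The weights sum to 7/12.
So P(the gold coin in box 3 | the host opened box 2) = (1/4) / (7/12) = 3/7.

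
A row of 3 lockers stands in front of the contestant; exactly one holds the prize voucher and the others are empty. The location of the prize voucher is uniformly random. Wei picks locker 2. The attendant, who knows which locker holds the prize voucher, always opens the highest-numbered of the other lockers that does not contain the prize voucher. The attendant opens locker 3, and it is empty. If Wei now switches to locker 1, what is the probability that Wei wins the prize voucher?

1/2

Apply Bayes' rule, conditioning on where the prize voucher actually is.
If it is in either of lockers 1 and 2 (prior 1/3 each): locker 3 is the highest-numbered option available, probability 1; weight (1/3)·1 = 1/3 each.
If it is in locker 3 (prior 1/3): the attendant opened locker 3, so this case is ruled out; weight (1/3)·0 = 0.
The weights sum to 2/3.
So P(the prize voucher in locker 1 | the attendant opened locker 3) = (1/3) / (2/3) = 1/2.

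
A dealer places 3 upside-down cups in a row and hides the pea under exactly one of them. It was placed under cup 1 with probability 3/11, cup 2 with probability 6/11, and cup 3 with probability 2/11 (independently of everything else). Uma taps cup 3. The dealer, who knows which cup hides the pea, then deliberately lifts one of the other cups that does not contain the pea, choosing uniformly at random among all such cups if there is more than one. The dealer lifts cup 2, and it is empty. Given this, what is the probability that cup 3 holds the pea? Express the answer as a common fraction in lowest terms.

1/4

Consider each possible location of the pea in turn.
If it is under cup 1 (prior 3/11): the dealer has no choice, probability 1; weight (3/11)·1 = 3/11.
If it is under cup 2 (prior 6/11): the dealer opened cup 2, so this case is ruled out; weight (6/11)·0 = 0.
If it is under cup 3 (prior 2/11): the dealer has 2 equally likely choices, so probability 1/2; weight (2/11)·(1/2) = 1/11.
The weights sum to 4/11.
So P(the pea under cup 3 | the dealer opened cup 2) = (1/11) / (4/11) = 1/4.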